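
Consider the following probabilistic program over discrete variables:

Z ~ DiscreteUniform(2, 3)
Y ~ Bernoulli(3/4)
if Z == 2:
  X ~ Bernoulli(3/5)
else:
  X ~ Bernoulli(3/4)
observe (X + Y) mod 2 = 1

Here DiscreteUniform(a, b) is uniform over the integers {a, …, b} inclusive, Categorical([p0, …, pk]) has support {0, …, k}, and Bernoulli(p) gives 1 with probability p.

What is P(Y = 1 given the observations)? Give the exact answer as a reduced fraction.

P(Y = 1 | obs) = 13/22

Enumerate traces; 4 have nonzero weight after conditioning:
  (Z=2, Y=0, X=1) weight 3/40
  (Z=2, Y=1, X=0) weight 3/20
  (Z=3, Y=0, X=1) weight 3/32
  (Z=3, Y=1, X=0) weight 3/32
Group by Y:
  weight(Y=0) = 27/160
  weight(Y=1) = 39/160
Total weight = 27/160 + 39/160 = 33/80
P(Y=0 | obs) = 27/160 / 33/80 = 9/22
P(Y=1 | obs) = 39/160 / 33/80 = 13/22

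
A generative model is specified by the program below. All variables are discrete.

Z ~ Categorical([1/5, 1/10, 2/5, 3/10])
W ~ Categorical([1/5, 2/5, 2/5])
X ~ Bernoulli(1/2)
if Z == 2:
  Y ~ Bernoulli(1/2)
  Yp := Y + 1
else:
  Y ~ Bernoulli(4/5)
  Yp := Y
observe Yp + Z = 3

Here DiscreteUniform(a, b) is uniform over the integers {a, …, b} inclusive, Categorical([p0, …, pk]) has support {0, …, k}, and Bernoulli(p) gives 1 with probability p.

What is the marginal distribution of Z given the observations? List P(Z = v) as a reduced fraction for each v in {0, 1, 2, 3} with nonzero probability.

P(Z=2) = 10/13, P(Z=3) = 3/13

Enumerate traces; 12 have nonzero weight after conditioning:
  (Z=2, W=0, X=0, Y=0) weight 1/50
  (Z=2, W=0, X=1, Y=0) weight 1/50
  (Z=2, W=1, X=0, Y=0) weight 1/25
  (Z=2, W=1, X=1, Y=0) weight 1/25
  (Z=2, W=2, X=0, Y=0) weight 1/25
  (Z=2, W=2, X=1, Y=0) weight 1/25
  (Z=3, W=0, X=0, Y=0) weight 3/500
  (Z=3, W=0, X=1, Y=0) weight 3/500
  … 4 more
Group by Z:
  weight(Z=2) = 1/5
  weight(Z=3) = 3/50
Total weight = 1/5 + 3/50 = 13/50
P(Z=2 | obs) = 1/5 / 13/50 = 10/13
P(Z=3 | obs) = 3/50 / 13/50 = 3/13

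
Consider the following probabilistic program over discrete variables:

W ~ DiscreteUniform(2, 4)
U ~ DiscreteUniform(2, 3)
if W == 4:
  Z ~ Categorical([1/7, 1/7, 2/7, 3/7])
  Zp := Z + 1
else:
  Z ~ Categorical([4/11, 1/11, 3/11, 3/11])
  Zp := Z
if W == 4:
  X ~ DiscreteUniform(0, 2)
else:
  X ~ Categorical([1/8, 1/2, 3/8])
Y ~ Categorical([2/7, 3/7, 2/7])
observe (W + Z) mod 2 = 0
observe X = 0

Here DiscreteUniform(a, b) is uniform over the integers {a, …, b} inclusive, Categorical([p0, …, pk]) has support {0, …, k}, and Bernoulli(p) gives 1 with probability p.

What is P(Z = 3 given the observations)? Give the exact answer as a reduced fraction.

P(Z = 3 | obs) = 7/55

Enumerate traces; 36 have nonzero weight after conditioning:
  (W=2, U=2, Z=0, X=0, Y=0) weight 1/462
  (W=2, U=2, Z=0, X=0, Y=1) weight 1/308
  (W=2, U=2, Z=0, X=0, Y=2) weight 1/462
  (W=2, U=2, Z=2, X=0, Y=0) weight 1/616
  (W=2, U=2, Z=2, X=0, Y=1) weight 3/1232
  (W=2, U=2, Z=2, X=0, Y=2) weight 1/616
  (W=2, U=3, Z=0, X=0, Y=0) weight 1/462
  (W=2, U=3, Z=0, X=0, Y=1) weight 1/308
  (W=3, U=2, Z=1, X=0, Y=0) weight 1/1848
  (W=3, U=2, Z=3, X=0, Y=0) weight 1/616
  … 26 more
Group by Z:
  weight(Z=0) = 43/1386
  weight(Z=1) = 1/264
  weight(Z=2) = 239/5544
  weight(Z=3) = 1/88
Total weight = 43/1386 + 1/264 + 239/5544 + 1/88 = 5/56
P(Z=0 | obs) = 43/1386 / 5/56 = 172/495
P(Z=1 | obs) = 1/264 / 5/56 = 7/165
P(Z=2 | obs) = 239/5544 / 5/56 = 239/495
P(Z=3 | obs) = 1/88 / 5/56 = 7/55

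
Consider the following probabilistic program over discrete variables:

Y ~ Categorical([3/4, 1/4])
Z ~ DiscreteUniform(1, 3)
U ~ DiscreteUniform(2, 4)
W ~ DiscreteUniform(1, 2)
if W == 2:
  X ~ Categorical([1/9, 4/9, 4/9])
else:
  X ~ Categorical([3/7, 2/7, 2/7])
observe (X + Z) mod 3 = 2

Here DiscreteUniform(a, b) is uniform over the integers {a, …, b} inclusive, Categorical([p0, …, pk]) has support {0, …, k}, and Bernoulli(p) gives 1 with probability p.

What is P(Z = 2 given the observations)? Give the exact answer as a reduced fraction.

P(Z = 2 | obs) = 17/63

Enumerate traces; 36 have nonzero weight after conditioning:
  (Y=0, Z=1, U=2, W=1, X=1) weight 1/84
  (Y=0, Z=1, U=2, W=2, X=1) weight 1/54
  (Y=0, Z=1, U=3, W=1, X=1) weight 1/84
  (Y=0, Z=1, U=3, W=2, X=1) weight 1/54
  (Y=0, Z=1, U=4, W=1, X=1) weight 1/84
  (Y=0, Z=1, U=4, W=2, X=1) weight 1/54
  (Y=0, Z=2, U=2, W=1, X=0) weight 1/56
  (Y=0, Z=2, U=2, W=2, X=0) weight 1/216
  (Y=0, Z=3, U=2, W=1, X=2) weight 1/84
  … 27 more
Group by Z:
  weight(Z=1) = 23/189
  weight(Z=2) = 17/189
  weight(Z=3) = 23/189
Total weight = 23/189 + 17/189 + 23/189 = 1/3
P(Z=1 | obs) = 23/189 / 1/3 = 23/63
P(Z=2 | obs) = 17/189 / 1/3 = 17/63
P(Z=3 | obs) = 23/189 / 1/3 = 23/63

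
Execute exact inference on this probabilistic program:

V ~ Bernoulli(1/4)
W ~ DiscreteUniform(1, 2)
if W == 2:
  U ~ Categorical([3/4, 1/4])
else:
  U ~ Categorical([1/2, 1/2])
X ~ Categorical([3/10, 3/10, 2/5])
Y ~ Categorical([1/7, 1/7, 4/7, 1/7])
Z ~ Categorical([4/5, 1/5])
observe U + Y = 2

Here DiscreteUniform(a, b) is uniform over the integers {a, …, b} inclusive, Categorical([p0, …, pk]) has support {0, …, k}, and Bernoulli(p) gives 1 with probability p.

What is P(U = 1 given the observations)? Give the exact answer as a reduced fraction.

P(U = 1 | obs) = 3/23

Enumerate traces; 48 have nonzero weight after conditioning:
  (V=0, W=1, U=0, X=0, Y=2, Z=0) weight 9/350
  (V=0, W=1, U=0, X=0, Y=2, Z=1) weight 9/1400
  (V=0, W=1, U=0, X=1, Y=2, Z=0) weight 9/350
  (V=0, W=1, U=0, X=1, Y=2, Z=1) weight 9/1400
  (V=0, W=1, U=0, X=2, Y=2, Z=0) weight 6/175
  (V=0, W=1, U=0, X=2, Y=2, Z=1) weight 3/350
  (V=0, W=1, U=1, X=0, Y=1, Z=0) weight 9/1400
  (V=0, W=1, U=1, X=0, Y=1, Z=1) weight 9/5600
  … 40 more
Group by U:
  weight(U=0) = 5/14
  weight(U=1) = 3/56
Total weight = 5/14 + 3/56 = 23/56
P(U=0 | obs) = 5/14 / 23/56 = 20/23
P(U=1 | obs) = 3/56 / 23/56 = 3/23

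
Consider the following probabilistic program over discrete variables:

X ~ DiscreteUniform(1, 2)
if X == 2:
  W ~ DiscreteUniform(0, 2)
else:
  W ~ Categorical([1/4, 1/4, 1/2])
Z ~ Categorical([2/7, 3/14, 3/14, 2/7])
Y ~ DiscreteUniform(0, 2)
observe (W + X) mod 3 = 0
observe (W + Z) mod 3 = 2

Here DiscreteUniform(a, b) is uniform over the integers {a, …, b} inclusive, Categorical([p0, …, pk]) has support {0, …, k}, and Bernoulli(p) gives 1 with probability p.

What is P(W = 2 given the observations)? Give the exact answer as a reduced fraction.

P(W = 2 | obs) = 4/5

Enumerate traces; 9 have nonzero weight after conditioning:
  (X=1, W=2, Z=0, Y=0) weight 1/42
  (X=1, W=2, Z=0, Y=1) weight 1/42
  (X=1, W=2, Z=0, Y=2) weight 1/42
  (X=1, W=2, Z=3, Y=0) weight 1/42
  (X=1, W=2, Z=3, Y=1) weight 1/42
  (X=1, W=2, Z=3, Y=2) weight 1/42
  (X=2, W=1, Z=1, Y=0) weight 1/84
  (X=2, W=1, Z=1, Y=1) weight 1/84
  … 1 more
Group by W:
  weight(W=1) = 1/28
  weight(W=2) = 1/7
Total weight = 1/28 + 1/7 = 5/28
P(W=1 | obs) = 1/28 / 5/28 = 1/5
P(W=2 | obs) = 1/7 / 5/28 = 4/5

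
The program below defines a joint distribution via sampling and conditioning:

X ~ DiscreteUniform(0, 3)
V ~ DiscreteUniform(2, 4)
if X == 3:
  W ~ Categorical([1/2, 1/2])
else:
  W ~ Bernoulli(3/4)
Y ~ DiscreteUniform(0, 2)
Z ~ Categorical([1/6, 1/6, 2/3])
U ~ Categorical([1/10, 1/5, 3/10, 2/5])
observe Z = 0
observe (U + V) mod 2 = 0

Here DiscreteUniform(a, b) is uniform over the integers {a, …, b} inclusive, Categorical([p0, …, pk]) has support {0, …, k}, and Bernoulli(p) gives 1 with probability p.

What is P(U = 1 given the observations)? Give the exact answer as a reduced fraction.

Enumerate traces; 144 have nonzero weight after conditioning:
  (X=0, V=2, W=0, Y=0, Z=0, U=0) weight 1/8640
  (X=0, V=2, W=0, Y=0, Z=0, U=2) weight 1/2880
  (X=0, V=2, W=0, Y=1, Z=0, U=0) weight 1/8640
  (X=0, V=2, W=0, Y=1, Z=0, U=2) weight 1/2880
  (X=0, V=2, W=0, Y=2, Z=0, U=0) weight 1/8640
  (X=0, V=2, W=0, Y=2, Z=0, U=2) weight 1/2880
  (X=0, V=2, W=1, Y=0, Z=0, U=0) weight 1/2880
  (X=0, V=2, W=1, Y=0, Z=0, U=2) weight 1/960
  (X=0, V=3, W=0, Y=0, Z=0, U=1) weight 1/4320
  (X=0, V=3, W=0, Y=0, Z=0, U=3) weight 1/2160
  … 134 more
Group by U:
  weight(U=0) = 1/90
  weight(U=1) = 1/90
  weight(U=2) = 1/30
  weight(U=3) = 1/45
Total weight = 1/90 + 1/90 + 1/30 + 1/45 = 7/90
P(U=0 | obs) = 1/90 / 7/90 = 1/7
P(U=1 | obs) = 1/90 / 7/90 = 1/7
P(U=2 | obs) = 1/30 / 7/90 = 3/7
P(U=3 | obs) = 1/45 / 7/90 = 2/7

P(U = 1 | obs) = 1/7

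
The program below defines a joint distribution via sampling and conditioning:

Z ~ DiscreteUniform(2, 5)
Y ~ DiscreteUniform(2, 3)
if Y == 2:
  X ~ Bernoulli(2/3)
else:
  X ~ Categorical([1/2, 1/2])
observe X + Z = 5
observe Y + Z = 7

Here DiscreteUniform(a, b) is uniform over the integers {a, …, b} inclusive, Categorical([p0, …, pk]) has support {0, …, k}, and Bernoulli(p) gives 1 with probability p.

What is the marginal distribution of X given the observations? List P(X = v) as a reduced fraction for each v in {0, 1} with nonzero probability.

Enumerate traces; 2 have nonzero weight after conditioning:
  (Z=4, Y=3, X=1) weight 1/16
  (Z=5, Y=2, X=0) weight 1/24
Group by X:
  weight(X=0) = 1/24
  weight(X=1) = 1/16
Total weight = 1/24 + 1/16 = 5/48
P(X=0 | obs) = 1/24 / 5/48 = 2/5
P(X=1 | obs) = 1/16 / 5/48 = 3/5

P(X=0) = 2/5, P(X=1) = 3/5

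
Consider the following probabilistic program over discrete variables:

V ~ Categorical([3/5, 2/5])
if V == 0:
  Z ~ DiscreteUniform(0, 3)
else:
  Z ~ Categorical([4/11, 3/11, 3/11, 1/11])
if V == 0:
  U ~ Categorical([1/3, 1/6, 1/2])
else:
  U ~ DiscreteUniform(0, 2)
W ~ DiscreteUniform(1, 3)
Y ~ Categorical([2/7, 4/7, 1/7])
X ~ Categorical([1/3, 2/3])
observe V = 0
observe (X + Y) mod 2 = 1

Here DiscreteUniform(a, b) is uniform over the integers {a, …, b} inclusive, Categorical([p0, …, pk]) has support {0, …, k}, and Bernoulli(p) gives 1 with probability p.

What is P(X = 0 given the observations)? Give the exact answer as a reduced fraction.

Enumerate traces; 108 have nonzero weight after conditioning:
  (V=0, Z=0, U=0, W=1, Y=0, X=1) weight 1/315
  (V=0, Z=0, U=0, W=1, Y=1, X=0) weight 1/315
  (V=0, Z=0, U=0, W=1, Y=2, X=1) weight 1/630
  (V=0, Z=0, U=0, W=2, Y=0, X=1) weight 1/315
  (V=0, Z=0, U=0, W=2, Y=1, X=0) weight 1/315
  (V=0, Z=0, U=0, W=2, Y=2, X=1) weight 1/630
  (V=0, Z=0, U=0, W=3, Y=0, X=1) weight 1/315
  (V=0, Z=0, U=0, W=3, Y=1, X=0) weight 1/315
  … 100 more
Group by X:
  weight(X=0) = 4/35
  weight(X=1) = 6/35
Total weight = 4/35 + 6/35 = 2/7
P(X=0 | obs) = 4/35 / 2/7 = 2/5
P(X=1 | obs) = 6/35 / 2/7 = 3/5

P(X = 0 | obs) = 2/5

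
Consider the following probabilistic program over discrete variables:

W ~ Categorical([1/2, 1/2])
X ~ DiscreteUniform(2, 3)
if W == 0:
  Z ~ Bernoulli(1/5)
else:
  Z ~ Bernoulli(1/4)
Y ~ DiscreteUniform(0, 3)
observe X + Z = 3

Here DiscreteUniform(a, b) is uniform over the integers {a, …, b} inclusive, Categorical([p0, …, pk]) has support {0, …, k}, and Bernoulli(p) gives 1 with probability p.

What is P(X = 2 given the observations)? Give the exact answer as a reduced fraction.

P(X = 2 | obs) = 9/40

Enumerate traces; 16 have nonzero weight after conditioning:
  (W=0, X=2, Z=1, Y=0) weight 1/80
  (W=0, X=2, Z=1, Y=1) weight 1/80
  (W=0, X=2, Z=1, Y=2) weight 1/80
  (W=0, X=2, Z=1, Y=3) weight 1/80
  (W=0, X=3, Z=0, Y=0) weight 1/20
  (W=0, X=3, Z=0, Y=1) weight 1/20
  (W=0, X=3, Z=0, Y=2) weight 1/20
  (W=0, X=3, Z=0, Y=3) weight 1/20
  … 8 more
Group by X:
  weight(X=2) = 9/80
  weight(X=3) = 31/80
Total weight = 9/80 + 31/80 = 1/2
P(X=2 | obs) = 9/80 / 1/2 = 9/40
P(X=3 | obs) = 31/80 / 1/2 = 31/40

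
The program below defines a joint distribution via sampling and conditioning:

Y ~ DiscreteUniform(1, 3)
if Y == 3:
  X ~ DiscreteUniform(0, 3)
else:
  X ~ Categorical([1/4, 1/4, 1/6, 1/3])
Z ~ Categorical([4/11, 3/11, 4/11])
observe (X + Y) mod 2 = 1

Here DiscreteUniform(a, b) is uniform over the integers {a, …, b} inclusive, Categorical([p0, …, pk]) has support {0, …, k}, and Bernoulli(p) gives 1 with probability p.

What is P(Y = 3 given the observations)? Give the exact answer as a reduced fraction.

Enumerate traces; 18 have nonzero weight after conditioning:
  (Y=1, X=0, Z=0) weight 1/33
  (Y=1, X=0, Z=1) weight 1/44
  (Y=1, X=0, Z=2) weight 1/33
  (Y=1, X=2, Z=0) weight 2/99
  (Y=1, X=2, Z=1) weight 1/66
  (Y=1, X=2, Z=2) weight 2/99
  (Y=2, X=1, Z=0) weight 1/33
  (Y=2, X=1, Z=1) weight 1/44
  (Y=3, X=0, Z=0) weight 1/33
  … 9 more
Group by Y:
  weight(Y=1) = 5/36
  weight(Y=2) = 7/36
  weight(Y=3) = 1/6
Total weight = 5/36 + 7/36 + 1/6 = 1/2
P(Y=1 | obs) = 5/36 / 1/2 = 5/18
P(Y=2 | obs) = 7/36 / 1/2 = 7/18
P(Y=3 | obs) = 1/6 / 1/2 = 1/3

P(Y = 3 | obs) = 1/3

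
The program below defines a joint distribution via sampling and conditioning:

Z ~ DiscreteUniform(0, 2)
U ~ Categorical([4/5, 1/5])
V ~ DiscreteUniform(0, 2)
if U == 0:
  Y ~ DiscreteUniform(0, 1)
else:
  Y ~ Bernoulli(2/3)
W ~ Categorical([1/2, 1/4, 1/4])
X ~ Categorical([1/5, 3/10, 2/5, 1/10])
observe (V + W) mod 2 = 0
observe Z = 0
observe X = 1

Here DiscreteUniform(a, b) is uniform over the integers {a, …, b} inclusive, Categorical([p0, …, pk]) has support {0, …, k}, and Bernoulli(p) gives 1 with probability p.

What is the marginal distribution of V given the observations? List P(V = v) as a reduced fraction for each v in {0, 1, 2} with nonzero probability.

Enumerate traces; 20 have nonzero weight after conditioning:
  (Z=0, U=0, V=0, Y=0, W=0, X=1) weight 1/150
  (Z=0, U=0, V=0, Y=0, W=2, X=1) weight 1/300
  (Z=0, U=0, V=0, Y=1, W=0, X=1) weight 1/150
  (Z=0, U=0, V=0, Y=1, W=2, X=1) weight 1/300
  (Z=0, U=0, V=1, Y=0, W=1, X=1) weight 1/300
  (Z=0, U=0, V=1, Y=1, W=1, X=1) weight 1/300
  (Z=0, U=0, V=2, Y=0, W=0, X=1) weight 1/150
  (Z=0, U=0, V=2, Y=0, W=2, X=1) weight 1/300
  … 12 more
Group by V:
  weight(V=0) = 1/40
  weight(V=1) = 1/120
  weight(V=2) = 1/40
Total weight = 1/40 + 1/120 + 1/40 = 7/120
P(V=0 | obs) = 1/40 / 7/120 = 3/7
P(V=1 | obs) = 1/120 / 7/120 = 1/7
P(V=2 | obs) = 1/40 / 7/120 = 3/7

P(V=0) = 3/7, P(V=1) = 1/7, P(V=2) = 3/7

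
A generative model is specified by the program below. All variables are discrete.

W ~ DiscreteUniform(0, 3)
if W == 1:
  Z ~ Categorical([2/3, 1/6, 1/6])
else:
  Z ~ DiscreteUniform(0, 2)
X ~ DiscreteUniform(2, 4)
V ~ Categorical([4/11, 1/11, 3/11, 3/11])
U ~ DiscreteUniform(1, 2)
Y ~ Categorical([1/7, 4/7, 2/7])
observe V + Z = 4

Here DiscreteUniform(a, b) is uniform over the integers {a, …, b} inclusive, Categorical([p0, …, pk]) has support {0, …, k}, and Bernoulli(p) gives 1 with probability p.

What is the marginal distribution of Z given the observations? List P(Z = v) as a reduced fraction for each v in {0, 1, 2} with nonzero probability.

P(Z=1) = 1/2, P(Z=2) = 1/2

Enumerate traces; 144 have nonzero weight after conditioning:
  (W=0, Z=1, X=2, V=3, U=1, Y=0) weight 1/1848
  (W=0, Z=1, X=2, V=3, U=1, Y=1) weight 1/462
  (W=0, Z=1, X=2, V=3, U=1, Y=2) weight 1/924
  (W=0, Z=1, X=2, V=3, U=2, Y=0) weight 1/1848
  (W=0, Z=1, X=2, V=3, U=2, Y=1) weight 1/462
  (W=0, Z=1, X=2, V=3, U=2, Y=2) weight 1/924
  (W=0, Z=1, X=3, V=3, U=1, Y=0) weight 1/1848
  (W=0, Z=1, X=3, V=3, U=1, Y=1) weight 1/462
  (W=0, Z=2, X=2, V=2, U=1, Y=0) weight 1/1848
  … 135 more
Group by Z:
  weight(Z=1) = 7/88
  weight(Z=2) = 7/88
Total weight = 7/88 + 7/88 = 7/44
P(Z=1 | obs) = 7/88 / 7/44 = 1/2
P(Z=2 | obs) = 7/88 / 7/44 = 1/2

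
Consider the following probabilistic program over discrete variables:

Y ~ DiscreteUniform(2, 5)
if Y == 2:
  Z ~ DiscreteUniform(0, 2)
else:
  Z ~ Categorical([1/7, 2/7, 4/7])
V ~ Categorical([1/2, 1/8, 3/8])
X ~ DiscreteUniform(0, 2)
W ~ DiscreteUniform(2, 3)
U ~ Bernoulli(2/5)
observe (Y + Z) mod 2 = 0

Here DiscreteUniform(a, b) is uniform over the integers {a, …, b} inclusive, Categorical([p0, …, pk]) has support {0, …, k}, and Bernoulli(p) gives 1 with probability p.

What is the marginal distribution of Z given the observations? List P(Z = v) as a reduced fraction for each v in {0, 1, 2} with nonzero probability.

Enumerate traces; 216 have nonzero weight after conditioning:
  (Y=2, Z=0, V=0, X=0, W=2, U=0) weight 1/240
  (Y=2, Z=0, V=0, X=0, W=2, U=1) weight 1/360
  (Y=2, Z=0, V=0, X=0, W=3, U=0) weight 1/240
  (Y=2, Z=0, V=0, X=0, W=3, U=1) weight 1/360
  (Y=2, Z=0, V=0, X=1, W=2, U=0) weight 1/240
  (Y=2, Z=0, V=0, X=1, W=2, U=1) weight 1/360
  (Y=2, Z=0, V=0, X=1, W=3, U=0) weight 1/240
  (Y=2, Z=0, V=0, X=1, W=3, U=1) weight 1/360
  (Y=2, Z=2, V=0, X=0, W=2, U=0) weight 1/240
  (Y=3, Z=1, V=0, X=0, W=2, U=0) weight 1/280
  … 206 more
Group by Z:
  weight(Z=0) = 5/42
  weight(Z=1) = 1/7
  weight(Z=2) = 19/84
Total weight = 5/42 + 1/7 + 19/84 = 41/84
P(Z=0 | obs) = 5/42 / 41/84 = 10/41
P(Z=1 | obs) = 1/7 / 41/84 = 12/41
P(Z=2 | obs) = 19/84 / 41/84 = 19/41

P(Z=0) = 10/41, P(Z=1) = 12/41, P(Z=2) = 19/41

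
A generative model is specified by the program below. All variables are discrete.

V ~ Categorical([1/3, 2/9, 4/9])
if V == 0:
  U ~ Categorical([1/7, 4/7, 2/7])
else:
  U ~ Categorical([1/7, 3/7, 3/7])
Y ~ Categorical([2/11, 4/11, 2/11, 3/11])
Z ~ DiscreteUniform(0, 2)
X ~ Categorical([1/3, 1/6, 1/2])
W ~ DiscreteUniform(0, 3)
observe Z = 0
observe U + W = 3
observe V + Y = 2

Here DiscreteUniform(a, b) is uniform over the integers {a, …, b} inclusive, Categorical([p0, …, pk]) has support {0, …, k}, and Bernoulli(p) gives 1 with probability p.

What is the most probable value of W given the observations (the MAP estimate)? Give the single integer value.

Enumerate traces; 27 have nonzero weight after conditioning:
  (V=0, U=0, Y=2, Z=0, X=0, W=3) weight 1/4158
  (V=0, U=0, Y=2, Z=0, X=1, W=3) weight 1/8316
  (V=0, U=0, Y=2, Z=0, X=2, W=3) weight 1/2772
  (V=0, U=1, Y=2, Z=0, X=0, W=2) weight 2/2079
  (V=0, U=1, Y=2, Z=0, X=1, W=2) weight 1/2079
  (V=0, U=1, Y=2, Z=0, X=2, W=2) weight 1/693
  (V=0, U=2, Y=2, Z=0, X=0, W=1) weight 1/2079
  (V=0, U=2, Y=2, Z=0, X=1, W=1) weight 1/4158
  … 19 more
Group by W:
  weight(W=1) = 5/693
  weight(W=2) = 2/231
  weight(W=3) = 1/378
Total weight = 5/693 + 2/231 + 1/378 = 1/54
P(W=1 | obs) = 5/693 / 1/54 = 30/77
P(W=2 | obs) = 2/231 / 1/54 = 36/77
P(W=3 | obs) = 1/378 / 1/54 = 1/7
argmax = 2

argmax_v P(W = v | obs) = 2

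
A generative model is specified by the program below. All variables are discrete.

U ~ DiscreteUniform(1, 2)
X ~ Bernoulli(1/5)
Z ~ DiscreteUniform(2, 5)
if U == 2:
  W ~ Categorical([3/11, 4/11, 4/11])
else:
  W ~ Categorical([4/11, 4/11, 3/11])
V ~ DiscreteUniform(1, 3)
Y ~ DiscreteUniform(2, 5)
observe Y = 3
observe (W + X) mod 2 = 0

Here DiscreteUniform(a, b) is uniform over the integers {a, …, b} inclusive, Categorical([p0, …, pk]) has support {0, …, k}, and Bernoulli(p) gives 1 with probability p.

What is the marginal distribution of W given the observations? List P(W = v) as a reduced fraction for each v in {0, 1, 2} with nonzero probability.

P(W=0) = 7/16, P(W=1) = 1/8, P(W=2) = 7/16

Enumerate traces; 72 have nonzero weight after conditioning:
  (U=1, X=0, Z=2, W=0, V=1, Y=3) weight 1/330
  (U=1, X=0, Z=2, W=0, V=2, Y=3) weight 1/330
  (U=1, X=0, Z=2, W=0, V=3, Y=3) weight 1/330
  (U=1, X=0, Z=2, W=2, V=1, Y=3) weight 1/440
  (U=1, X=0, Z=2, W=2, V=2, Y=3) weight 1/440
  (U=1, X=0, Z=2, W=2, V=3, Y=3) weight 1/440
  (U=1, X=0, Z=3, W=0, V=1, Y=3) weight 1/330
  (U=1, X=0, Z=3, W=0, V=2, Y=3) weight 1/330
  (U=1, X=1, Z=2, W=1, V=1, Y=3) weight 1/1320
  … 63 more
Group by W:
  weight(W=0) = 7/110
  weight(W=1) = 1/55
  weight(W=2) = 7/110
Total weight = 7/110 + 1/55 + 7/110 = 8/55
P(W=0 | obs) = 7/110 / 8/55 = 7/16
P(W=1 | obs) = 1/55 / 8/55 = 1/8
P(W=2 | obs) = 7/110 / 8/55 = 7/16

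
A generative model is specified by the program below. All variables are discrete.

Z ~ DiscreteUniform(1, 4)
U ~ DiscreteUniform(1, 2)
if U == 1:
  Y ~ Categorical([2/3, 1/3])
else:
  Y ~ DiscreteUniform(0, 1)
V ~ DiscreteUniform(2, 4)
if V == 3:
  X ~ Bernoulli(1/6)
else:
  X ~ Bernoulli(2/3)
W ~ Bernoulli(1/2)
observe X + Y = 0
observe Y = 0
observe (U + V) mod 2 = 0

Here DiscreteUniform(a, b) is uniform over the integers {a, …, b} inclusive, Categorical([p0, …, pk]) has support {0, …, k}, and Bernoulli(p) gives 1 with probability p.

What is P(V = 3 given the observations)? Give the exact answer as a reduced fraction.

Enumerate traces; 24 have nonzero weight after conditioning:
  (Z=1, U=1, Y=0, V=3, X=0, W=0) weight 5/432
  (Z=1, U=1, Y=0, V=3, X=0, W=1) weight 5/432
  (Z=1, U=2, Y=0, V=2, X=0, W=0) weight 1/288
  (Z=1, U=2, Y=0, V=2, X=0, W=1) weight 1/288
  (Z=1, U=2, Y=0, V=4, X=0, W=0) weight 1/288
  (Z=1, U=2, Y=0, V=4, X=0, W=1) weight 1/288
  (Z=2, U=1, Y=0, V=3, X=0, W=0) weight 5/432
  (Z=2, U=1, Y=0, V=3, X=0, W=1) weight 5/432
  … 16 more
Group by V:
  weight(V=2) = 1/36
  weight(V=3) = 5/54
  weight(V=4) = 1/36
Total weight = 1/36 + 5/54 + 1/36 = 4/27
P(V=2 | obs) = 1/36 / 4/27 = 3/16
P(V=3 | obs) = 5/54 / 4/27 = 5/8
P(V=4 | obs) = 1/36 / 4/27 = 3/16

P(V = 3 | obs) = 5/8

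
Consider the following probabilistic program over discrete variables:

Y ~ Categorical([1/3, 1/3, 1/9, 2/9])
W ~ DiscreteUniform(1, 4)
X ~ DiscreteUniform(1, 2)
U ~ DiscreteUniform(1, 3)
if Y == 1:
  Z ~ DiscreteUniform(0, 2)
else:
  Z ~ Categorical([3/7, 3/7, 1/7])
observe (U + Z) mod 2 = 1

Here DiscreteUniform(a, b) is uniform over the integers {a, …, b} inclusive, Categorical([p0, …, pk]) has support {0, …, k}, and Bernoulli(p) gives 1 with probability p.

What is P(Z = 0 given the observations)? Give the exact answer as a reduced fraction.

Enumerate traces; 160 have nonzero weight after conditioning:
  (Y=0, W=1, X=1, U=1, Z=0) weight 1/168
  (Y=0, W=1, X=1, U=1, Z=2) weight 1/504
  (Y=0, W=1, X=1, U=2, Z=1) weight 1/168
  (Y=0, W=1, X=1, U=3, Z=0) weight 1/168
  (Y=0, W=1, X=1, U=3, Z=2) weight 1/504
  (Y=0, W=1, X=2, U=1, Z=0) weight 1/168
  (Y=0, W=1, X=2, U=1, Z=2) weight 1/504
  (Y=0, W=1, X=2, U=2, Z=1) weight 1/168
  … 152 more
Group by Z:
  weight(Z=0) = 50/189
  weight(Z=1) = 25/189
  weight(Z=2) = 26/189
Total weight = 50/189 + 25/189 + 26/189 = 101/189
P(Z=0 | obs) = 50/189 / 101/189 = 50/101
P(Z=1 | obs) = 25/189 / 101/189 = 25/101
P(Z=2 | obs) = 26/189 / 101/189 = 26/101

P(Z = 0 | obs) = 50/101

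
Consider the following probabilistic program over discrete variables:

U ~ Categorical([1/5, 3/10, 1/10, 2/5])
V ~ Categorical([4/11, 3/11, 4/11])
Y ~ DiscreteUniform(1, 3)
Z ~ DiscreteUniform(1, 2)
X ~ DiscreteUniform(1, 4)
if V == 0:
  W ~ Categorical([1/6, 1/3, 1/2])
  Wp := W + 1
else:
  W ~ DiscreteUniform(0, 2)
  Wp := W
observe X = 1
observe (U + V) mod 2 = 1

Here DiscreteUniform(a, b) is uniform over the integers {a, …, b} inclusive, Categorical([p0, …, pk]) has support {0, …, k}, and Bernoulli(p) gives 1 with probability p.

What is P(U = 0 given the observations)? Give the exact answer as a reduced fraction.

Enumerate traces; 108 have nonzero weight after conditioning:
  (U=0, V=1, Y=1, Z=1, X=1, W=0) weight 1/1320
  (U=0, V=1, Y=1, Z=1, X=1, W=1) weight 1/1320
  (U=0, V=1, Y=1, Z=1, X=1, W=2) weight 1/1320
  (U=0, V=1, Y=1, Z=2, X=1, W=0) weight 1/1320
  (U=0, V=1, Y=1, Z=2, X=1, W=1) weight 1/1320
  (U=0, V=1, Y=1, Z=2, X=1, W=2) weight 1/1320
  (U=0, V=1, Y=2, Z=1, X=1, W=0) weight 1/1320
  (U=0, V=1, Y=2, Z=1, X=1, W=1) weight 1/1320
  (U=1, V=0, Y=1, Z=1, X=1, W=0) weight 1/1320
  (U=2, V=1, Y=1, Z=1, X=1, W=0) weight 1/2640
  … 98 more
Group by U:
  weight(U=0) = 3/220
  weight(U=1) = 3/55
  weight(U=2) = 3/440
  weight(U=3) = 4/55
Total weight = 3/220 + 3/55 + 3/440 + 4/55 = 13/88
P(U=0 | obs) = 3/220 / 13/88 = 6/65
P(U=1 | obs) = 3/55 / 13/88 = 24/65
P(U=2 | obs) = 3/440 / 13/88 = 3/65
P(U=3 | obs) = 4/55 / 13/88 = 32/65

P(U = 0 | obs) = 6/65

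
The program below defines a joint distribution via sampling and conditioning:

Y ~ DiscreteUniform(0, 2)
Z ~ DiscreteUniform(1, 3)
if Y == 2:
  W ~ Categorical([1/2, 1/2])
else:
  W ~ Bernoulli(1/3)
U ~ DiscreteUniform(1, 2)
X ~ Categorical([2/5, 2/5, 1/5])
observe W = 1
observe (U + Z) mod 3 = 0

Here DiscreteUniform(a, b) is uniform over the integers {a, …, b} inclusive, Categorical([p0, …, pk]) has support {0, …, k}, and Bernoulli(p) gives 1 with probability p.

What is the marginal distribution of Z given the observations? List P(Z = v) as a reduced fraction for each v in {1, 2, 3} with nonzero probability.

Enumerate traces; 18 have nonzero weight after conditioning:
  (Y=0, Z=1, W=1, U=2, X=0) weight 1/135
  (Y=0, Z=1, W=1, U=2, X=1) weight 1/135
  (Y=0, Z=1, W=1, U=2, X=2) weight 1/270
  (Y=0, Z=2, W=1, U=1, X=0) weight 1/135
  (Y=0, Z=2, W=1, U=1, X=1) weight 1/135
  (Y=0, Z=2, W=1, U=1, X=2) weight 1/270
  (Y=1, Z=1, W=1, U=2, X=0) weight 1/135
  (Y=1, Z=1, W=1, U=2, X=1) weight 1/135
  … 10 more
Group by Z:
  weight(Z=1) = 7/108
  weight(Z=2) = 7/108
Total weight = 7/108 + 7/108 = 7/54
P(Z=1 | obs) = 7/108 / 7/54 = 1/2
P(Z=2 | obs) = 7/108 / 7/54 = 1/2

P(Z=1) = 1/2, P(Z=2) = 1/2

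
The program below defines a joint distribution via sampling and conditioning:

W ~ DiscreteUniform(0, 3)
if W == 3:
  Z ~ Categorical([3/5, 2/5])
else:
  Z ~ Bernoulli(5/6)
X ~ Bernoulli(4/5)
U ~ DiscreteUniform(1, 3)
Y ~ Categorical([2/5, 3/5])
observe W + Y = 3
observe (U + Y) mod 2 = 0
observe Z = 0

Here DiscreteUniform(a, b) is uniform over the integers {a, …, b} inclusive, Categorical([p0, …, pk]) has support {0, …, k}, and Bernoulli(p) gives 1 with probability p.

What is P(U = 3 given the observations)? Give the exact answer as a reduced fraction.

Enumerate traces; 6 have nonzero weight after conditioning:
  (W=2, Z=0, X=0, U=1, Y=1) weight 1/600
  (W=2, Z=0, X=0, U=3, Y=1) weight 1/600
  (W=2, Z=0, X=1, U=1, Y=1) weight 1/150
  (W=2, Z=0, X=1, U=3, Y=1) weight 1/150
  (W=3, Z=0, X=0, U=2, Y=0) weight 1/250
  (W=3, Z=0, X=1, U=2, Y=0) weight 2/125
Group by U:
  weight(U=1) = 1/120
  weight(U=2) = 1/50
  weight(U=3) = 1/120
Total weight = 1/120 + 1/50 + 1/120 = 11/300
P(U=1 | obs) = 1/120 / 11/300 = 5/22
P(U=2 | obs) = 1/50 / 11/300 = 6/11
P(U=3 | obs) = 1/120 / 11/300 = 5/22

P(U = 3 | obs) = 5/22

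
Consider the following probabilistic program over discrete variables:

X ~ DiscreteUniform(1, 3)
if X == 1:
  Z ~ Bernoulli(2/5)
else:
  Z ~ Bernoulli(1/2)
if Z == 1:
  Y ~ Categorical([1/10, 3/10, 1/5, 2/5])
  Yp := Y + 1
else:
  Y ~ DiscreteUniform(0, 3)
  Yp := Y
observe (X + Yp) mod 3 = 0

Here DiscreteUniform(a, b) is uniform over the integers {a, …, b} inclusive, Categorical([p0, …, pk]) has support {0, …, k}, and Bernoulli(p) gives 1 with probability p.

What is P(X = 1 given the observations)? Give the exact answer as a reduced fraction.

Enumerate traces; 8 have nonzero weight after conditioning:
  (X=1, Z=0, Y=2) weight 1/20
  (X=1, Z=1, Y=1) weight 1/25
  (X=2, Z=0, Y=1) weight 1/24
  (X=2, Z=1, Y=0) weight 1/60
  (X=2, Z=1, Y=3) weight 1/15
  (X=3, Z=0, Y=0) weight 1/24
  (X=3, Z=0, Y=3) weight 1/24
  (X=3, Z=1, Y=2) weight 1/30
Group by X:
  weight(X=1) = 9/100
  weight(X=2) = 1/8
  weight(X=3) = 7/60
Total weight = 9/100 + 1/8 + 7/60 = 199/600
P(X=1 | obs) = 9/100 / 199/600 = 54/199
P(X=2 | obs) = 1/8 / 199/600 = 75/199
P(X=3 | obs) = 7/60 / 199/600 = 70/199

P(X = 1 | obs) = 54/199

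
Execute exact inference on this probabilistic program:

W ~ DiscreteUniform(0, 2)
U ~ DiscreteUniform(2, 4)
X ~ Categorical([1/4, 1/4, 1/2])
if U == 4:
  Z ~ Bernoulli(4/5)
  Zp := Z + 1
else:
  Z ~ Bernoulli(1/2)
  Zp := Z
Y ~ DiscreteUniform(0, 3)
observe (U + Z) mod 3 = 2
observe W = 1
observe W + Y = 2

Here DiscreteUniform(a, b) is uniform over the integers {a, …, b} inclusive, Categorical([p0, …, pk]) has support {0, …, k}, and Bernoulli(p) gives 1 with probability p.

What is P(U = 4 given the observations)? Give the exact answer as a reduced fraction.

P(U = 4 | obs) = 8/13

Enumerate traces; 6 have nonzero weight after conditioning:
  (W=1, U=2, X=0, Z=0, Y=1) weight 1/288
  (W=1, U=2, X=1, Z=0, Y=1) weight 1/288
  (W=1, U=2, X=2, Z=0, Y=1) weight 1/144
  (W=1, U=4, X=0, Z=1, Y=1) weight 1/180
  (W=1, U=4, X=1, Z=1, Y=1) weight 1/180
  (W=1, U=4, X=2, Z=1, Y=1) weight 1/90
Group by U:
  weight(U=2) = 1/72
  weight(U=4) = 1/45
Total weight = 1/72 + 1/45 = 13/360
P(U=2 | obs) = 1/72 / 13/360 = 5/13
P(U=4 | obs) = 1/45 / 13/360 = 8/13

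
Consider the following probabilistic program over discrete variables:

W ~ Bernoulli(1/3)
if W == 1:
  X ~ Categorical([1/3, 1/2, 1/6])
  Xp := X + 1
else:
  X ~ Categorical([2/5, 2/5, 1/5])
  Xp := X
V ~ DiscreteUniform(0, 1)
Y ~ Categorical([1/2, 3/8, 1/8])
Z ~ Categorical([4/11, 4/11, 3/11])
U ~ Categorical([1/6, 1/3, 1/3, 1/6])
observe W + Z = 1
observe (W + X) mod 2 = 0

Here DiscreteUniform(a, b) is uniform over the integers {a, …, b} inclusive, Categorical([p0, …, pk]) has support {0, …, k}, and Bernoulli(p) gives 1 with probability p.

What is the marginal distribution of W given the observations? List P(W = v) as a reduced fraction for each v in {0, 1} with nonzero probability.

Enumerate traces; 72 have nonzero weight after conditioning:
  (W=0, X=0, V=0, Y=0, Z=1, U=0) weight 2/495
  (W=0, X=0, V=0, Y=0, Z=1, U=1) weight 4/495
  (W=0, X=0, V=0, Y=0, Z=1, U=2) weight 4/495
  (W=0, X=0, V=0, Y=0, Z=1, U=3) weight 2/495
  (W=0, X=0, V=0, Y=1, Z=1, U=0) weight 1/330
  (W=0, X=0, V=0, Y=1, Z=1, U=1) weight 1/165
  (W=0, X=0, V=0, Y=1, Z=1, U=2) weight 1/165
  (W=0, X=0, V=0, Y=1, Z=1, U=3) weight 1/330
  (W=1, X=1, V=0, Y=0, Z=0, U=0) weight 1/396
  … 63 more
Group by W:
  weight(W=0) = 8/55
  weight(W=1) = 2/33
Total weight = 8/55 + 2/33 = 34/165
P(W=0 | obs) = 8/55 / 34/165 = 12/17
P(W=1 | obs) = 2/33 / 34/165 = 5/17

P(W=0) = 12/17, P(W=1) = 5/17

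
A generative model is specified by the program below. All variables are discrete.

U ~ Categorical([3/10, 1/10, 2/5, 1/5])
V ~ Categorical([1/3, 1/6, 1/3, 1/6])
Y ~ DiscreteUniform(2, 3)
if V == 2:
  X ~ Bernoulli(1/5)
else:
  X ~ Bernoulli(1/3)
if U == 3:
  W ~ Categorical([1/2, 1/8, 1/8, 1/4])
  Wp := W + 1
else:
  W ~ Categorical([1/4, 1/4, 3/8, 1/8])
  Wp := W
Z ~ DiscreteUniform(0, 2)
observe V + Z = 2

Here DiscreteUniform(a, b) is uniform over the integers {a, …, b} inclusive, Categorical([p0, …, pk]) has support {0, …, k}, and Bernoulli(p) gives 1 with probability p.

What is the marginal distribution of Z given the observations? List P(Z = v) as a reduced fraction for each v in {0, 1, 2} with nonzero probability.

Enumerate traces; 192 have nonzero weight after conditioning:
  (U=0, V=0, Y=2, X=0, W=0, Z=2) weight 1/360
  (U=0, V=0, Y=2, X=0, W=1, Z=2) weight 1/360
  (U=0, V=0, Y=2, X=0, W=2, Z=2) weight 1/240
  (U=0, V=0, Y=2, X=0, W=3, Z=2) weight 1/720
  (U=0, V=0, Y=2, X=1, W=0, Z=2) weight 1/720
  (U=0, V=0, Y=2, X=1, W=1, Z=2) weight 1/720
  (U=0, V=0, Y=2, X=1, W=2, Z=2) weight 1/480
  (U=0, V=0, Y=2, X=1, W=3, Z=2) weight 1/1440
  (U=0, V=1, Y=2, X=0, W=0, Z=1) weight 1/720
  (U=0, V=2, Y=2, X=0, W=0, Z=0) weight 1/300
  … 182 more
Group by Z:
  weight(Z=0) = 1/9
  weight(Z=1) = 1/18
  weight(Z=2) = 1/9
Total weight = 1/9 + 1/18 + 1/9 = 5/18
P(Z=0 | obs) = 1/9 / 5/18 = 2/5
P(Z=1 | obs) = 1/18 / 5/18 = 1/5
P(Z=2 | obs) = 1/9 / 5/18 = 2/5

P(Z=0) = 2/5, P(Z=1) = 1/5, P(Z=2) = 2/5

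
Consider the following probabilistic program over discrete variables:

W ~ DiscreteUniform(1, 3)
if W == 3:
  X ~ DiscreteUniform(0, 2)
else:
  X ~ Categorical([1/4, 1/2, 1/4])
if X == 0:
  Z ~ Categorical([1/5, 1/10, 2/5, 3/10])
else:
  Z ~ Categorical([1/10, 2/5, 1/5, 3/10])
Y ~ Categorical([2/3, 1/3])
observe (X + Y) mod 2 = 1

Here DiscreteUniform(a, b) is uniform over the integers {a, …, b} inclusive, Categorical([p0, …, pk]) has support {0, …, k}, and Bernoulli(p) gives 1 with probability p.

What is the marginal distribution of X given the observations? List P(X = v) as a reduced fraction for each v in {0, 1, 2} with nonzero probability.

P(X=0) = 5/26, P(X=1) = 8/13, P(X=2) = 5/26

Enumerate traces; 36 have nonzero weight after conditioning:
  (W=1, X=0, Z=0, Y=1) weight 1/180
  (W=1, X=0, Z=1, Y=1) weight 1/360
  (W=1, X=0, Z=2, Y=1) weight 1/90
  (W=1, X=0, Z=3, Y=1) weight 1/120
  (W=1, X=1, Z=0, Y=0) weight 1/90
  (W=1, X=1, Z=1, Y=0) weight 2/45
  (W=1, X=1, Z=2, Y=0) weight 1/45
  (W=1, X=1, Z=3, Y=0) weight 1/30
  (W=1, X=2, Z=0, Y=1) weight 1/360
  … 27 more
Group by X:
  weight(X=0) = 5/54
  weight(X=1) = 8/27
  weight(X=2) = 5/54
Total weight = 5/54 + 8/27 + 5/54 = 13/27
P(X=0 | obs) = 5/54 / 13/27 = 5/26
P(X=1 | obs) = 8/27 / 13/27 = 8/13
P(X=2 | obs) = 5/54 / 13/27 = 5/26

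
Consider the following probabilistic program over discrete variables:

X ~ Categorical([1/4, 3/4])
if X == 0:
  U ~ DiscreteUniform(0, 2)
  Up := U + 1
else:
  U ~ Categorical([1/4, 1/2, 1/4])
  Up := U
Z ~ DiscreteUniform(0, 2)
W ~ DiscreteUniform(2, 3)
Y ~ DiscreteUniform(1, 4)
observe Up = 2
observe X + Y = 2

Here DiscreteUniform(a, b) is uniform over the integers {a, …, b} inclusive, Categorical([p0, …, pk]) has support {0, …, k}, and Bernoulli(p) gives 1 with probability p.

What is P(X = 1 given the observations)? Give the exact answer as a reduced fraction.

Enumerate traces; 12 have nonzero weight after conditioning:
  (X=0, U=1, Z=0, W=2, Y=2) weight 1/288
  (X=0, U=1, Z=0, W=3, Y=2) weight 1/288
  (X=0, U=1, Z=1, W=2, Y=2) weight 1/288
  (X=0, U=1, Z=1, W=3, Y=2) weight 1/288
  (X=0, U=1, Z=2, W=2, Y=2) weight 1/288
  (X=0, U=1, Z=2, W=3, Y=2) weight 1/288
  (X=1, U=2, Z=0, W=2, Y=1) weight 1/128
  (X=1, U=2, Z=0, W=3, Y=1) weight 1/128
  … 4 more
Group by X:
  weight(X=0) = 1/48
  weight(X=1) = 3/64
Total weight = 1/48 + 3/64 = 13/192
P(X=0 | obs) = 1/48 / 13/192 = 4/13
P(X=1 | obs) = 3/64 / 13/192 = 9/13

P(X = 1 | obs) = 9/13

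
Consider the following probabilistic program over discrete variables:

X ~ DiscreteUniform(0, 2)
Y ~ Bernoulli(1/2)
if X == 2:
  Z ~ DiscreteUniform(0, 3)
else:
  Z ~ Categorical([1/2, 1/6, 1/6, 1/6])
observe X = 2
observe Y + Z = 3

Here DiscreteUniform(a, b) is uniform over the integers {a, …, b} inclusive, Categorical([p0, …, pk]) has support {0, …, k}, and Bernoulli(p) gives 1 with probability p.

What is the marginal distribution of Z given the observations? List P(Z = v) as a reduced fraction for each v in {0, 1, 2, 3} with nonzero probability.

P(Z=2) = 1/2, P(Z=3) = 1/2

Enumerate traces; 2 have nonzero weight after conditioning:
  (X=2, Y=0, Z=3) weight 1/24
  (X=2, Y=1, Z=2) weight 1/24
Group by Z:
  weight(Z=2) = 1/24
  weight(Z=3) = 1/24
Total weight = 1/24 + 1/24 = 1/12
P(Z=2 | obs) = 1/24 / 1/12 = 1/2
P(Z=3 | obs) = 1/24 / 1/12 = 1/2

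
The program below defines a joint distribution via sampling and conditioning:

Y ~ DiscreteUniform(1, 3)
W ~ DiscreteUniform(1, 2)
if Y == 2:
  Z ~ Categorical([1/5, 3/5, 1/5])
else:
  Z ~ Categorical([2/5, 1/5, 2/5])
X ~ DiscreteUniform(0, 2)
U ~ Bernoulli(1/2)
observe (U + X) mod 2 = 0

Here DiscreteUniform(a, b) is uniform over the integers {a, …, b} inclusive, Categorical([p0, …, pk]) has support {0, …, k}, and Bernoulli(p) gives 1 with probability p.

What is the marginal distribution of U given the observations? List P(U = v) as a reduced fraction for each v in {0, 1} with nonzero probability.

Enumerate traces; 54 have nonzero weight after conditioning:
  (Y=1, W=1, Z=0, X=0, U=0) weight 1/90
  (Y=1, W=1, Z=0, X=1, U=1) weight 1/90
  (Y=1, W=1, Z=0, X=2, U=0) weight 1/90
  (Y=1, W=1, Z=1, X=0, U=0) weight 1/180
  (Y=1, W=1, Z=1, X=1, U=1) weight 1/180
  (Y=1, W=1, Z=1, X=2, U=0) weight 1/180
  (Y=1, W=1, Z=2, X=0, U=0) weight 1/90
  (Y=1, W=1, Z=2, X=1, U=1) weight 1/90
  … 46 more
Group by U:
  weight(U=0) = 1/3
  weight(U=1) = 1/6
Total weight = 1/3 + 1/6 = 1/2
P(U=0 | obs) = 1/3 / 1/2 = 2/3
P(U=1 | obs) = 1/6 / 1/2 = 1/3

P(U=0) = 2/3, P(U=1) = 1/3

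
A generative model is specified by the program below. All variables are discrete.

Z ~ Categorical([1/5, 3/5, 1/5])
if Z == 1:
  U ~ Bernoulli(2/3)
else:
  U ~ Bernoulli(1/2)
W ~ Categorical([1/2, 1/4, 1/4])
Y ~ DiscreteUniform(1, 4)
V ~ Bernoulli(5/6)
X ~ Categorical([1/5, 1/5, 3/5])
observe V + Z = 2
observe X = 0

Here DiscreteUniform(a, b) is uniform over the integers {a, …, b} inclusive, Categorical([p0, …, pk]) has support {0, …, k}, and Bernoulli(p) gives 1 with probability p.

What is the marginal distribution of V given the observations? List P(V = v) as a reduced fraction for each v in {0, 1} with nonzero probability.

Enumerate traces; 48 have nonzero weight after conditioning:
  (Z=1, U=0, W=0, Y=1, V=1, X=0) weight 1/240
  (Z=1, U=0, W=0, Y=2, V=1, X=0) weight 1/240
  (Z=1, U=0, W=0, Y=3, V=1, X=0) weight 1/240
  (Z=1, U=0, W=0, Y=4, V=1, X=0) weight 1/240
  (Z=1, U=0, W=1, Y=1, V=1, X=0) weight 1/480
  (Z=1, U=0, W=1, Y=2, V=1, X=0) weight 1/480
  (Z=1, U=0, W=1, Y=3, V=1, X=0) weight 1/480
  (Z=1, U=0, W=1, Y=4, V=1, X=0) weight 1/480
  (Z=2, U=0, W=0, Y=1, V=0, X=0) weight 1/2400
  … 39 more
Group by V:
  weight(V=0) = 1/150
  weight(V=1) = 1/10
Total weight = 1/150 + 1/10 = 8/75
P(V=0 | obs) = 1/150 / 8/75 = 1/16
P(V=1 | obs) = 1/10 / 8/75 = 15/16

P(V=0) = 1/16, P(V=1) = 15/16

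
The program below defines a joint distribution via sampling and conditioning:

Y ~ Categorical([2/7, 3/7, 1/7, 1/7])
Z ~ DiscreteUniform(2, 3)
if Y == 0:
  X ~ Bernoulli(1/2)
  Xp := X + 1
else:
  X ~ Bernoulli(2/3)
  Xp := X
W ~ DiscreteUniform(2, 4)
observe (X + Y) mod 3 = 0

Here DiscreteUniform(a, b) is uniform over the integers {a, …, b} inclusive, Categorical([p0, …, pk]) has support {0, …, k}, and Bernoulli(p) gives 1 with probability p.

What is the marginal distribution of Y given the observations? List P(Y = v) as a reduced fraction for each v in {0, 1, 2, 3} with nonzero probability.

P(Y=0) = 1/2, P(Y=2) = 1/3, P(Y=3) = 1/6

Enumerate traces; 18 have nonzero weight after conditioning:
  (Y=0, Z=2, X=0, W=2) weight 1/42
  (Y=0, Z=2, X=0, W=3) weight 1/42
  (Y=0, Z=2, X=0, W=4) weight 1/42
  (Y=0, Z=3, X=0, W=2) weight 1/42
  (Y=0, Z=3, X=0, W=3) weight 1/42
  (Y=0, Z=3, X=0, W=4) weight 1/42
  (Y=2, Z=2, X=1, W=2) weight 1/63
  (Y=2, Z=2, X=1, W=3) weight 1/63
  (Y=3, Z=2, X=0, W=2) weight 1/126
  … 9 more
Group by Y:
  weight(Y=0) = 1/7
  weight(Y=2) = 2/21
  weight(Y=3) = 1/21
Total weight = 1/7 + 2/21 + 1/21 = 2/7
P(Y=0 | obs) = 1/7 / 2/7 = 1/2
P(Y=2 | obs) = 2/21 / 2/7 = 1/3
P(Y=3 | obs) = 1/21 / 2/7 = 1/6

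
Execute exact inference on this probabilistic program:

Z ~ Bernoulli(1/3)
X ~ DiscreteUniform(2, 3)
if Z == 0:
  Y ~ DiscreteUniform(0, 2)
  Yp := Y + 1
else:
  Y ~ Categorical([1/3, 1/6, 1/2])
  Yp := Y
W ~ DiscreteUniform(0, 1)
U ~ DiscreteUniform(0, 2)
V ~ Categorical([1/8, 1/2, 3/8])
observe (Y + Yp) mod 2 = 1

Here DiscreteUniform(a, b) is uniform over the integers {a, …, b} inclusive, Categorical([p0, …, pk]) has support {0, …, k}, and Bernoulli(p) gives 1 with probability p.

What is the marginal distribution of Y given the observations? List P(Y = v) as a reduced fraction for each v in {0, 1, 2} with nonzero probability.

P(Y=0) = 1/3, P(Y=1) = 1/3, P(Y=2) = 1/3

Enumerate traces; 108 have nonzero weight after conditioning:
  (Z=0, X=2, Y=0, W=0, U=0, V=0) weight 1/432
  (Z=0, X=2, Y=0, W=0, U=0, V=1) weight 1/108
  (Z=0, X=2, Y=0, W=0, U=0, V=2) weight 1/144
  (Z=0, X=2, Y=0, W=0, U=1, V=0) weight 1/432
  (Z=0, X=2, Y=0, W=0, U=1, V=1) weight 1/108
  (Z=0, X=2, Y=0, W=0, U=1, V=2) weight 1/144
  (Z=0, X=2, Y=0, W=0, U=2, V=0) weight 1/432
  (Z=0, X=2, Y=0, W=0, U=2, V=1) weight 1/108
  (Z=0, X=2, Y=1, W=0, U=0, V=0) weight 1/432
  (Z=0, X=2, Y=2, W=0, U=0, V=0) weight 1/432
  … 98 more
Group by Y:
  weight(Y=0) = 2/9
  weight(Y=1) = 2/9
  weight(Y=2) = 2/9
Total weight = 2/9 + 2/9 + 2/9 = 2/3
P(Y=0 | obs) = 2/9 / 2/3 = 1/3
P(Y=1 | obs) = 2/9 / 2/3 = 1/3
P(Y=2 | obs) = 2/9 / 2/3 = 1/3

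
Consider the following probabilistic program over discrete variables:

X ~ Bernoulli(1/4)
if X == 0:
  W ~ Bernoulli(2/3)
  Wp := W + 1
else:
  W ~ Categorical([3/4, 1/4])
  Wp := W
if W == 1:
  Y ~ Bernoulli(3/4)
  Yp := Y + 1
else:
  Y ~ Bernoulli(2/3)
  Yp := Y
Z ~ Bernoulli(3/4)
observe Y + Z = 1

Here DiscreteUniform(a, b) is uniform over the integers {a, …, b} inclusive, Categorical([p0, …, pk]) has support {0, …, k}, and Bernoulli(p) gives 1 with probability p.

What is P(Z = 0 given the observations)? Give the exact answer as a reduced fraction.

Enumerate traces; 8 have nonzero weight after conditioning:
  (X=0, W=0, Y=0, Z=1) weight 1/16
  (X=0, W=0, Y=1, Z=0) weight 1/24
  (X=0, W=1, Y=0, Z=1) weight 3/32
  (X=0, W=1, Y=1, Z=0) weight 3/32
  (X=1, W=0, Y=0, Z=1) weight 3/64
  (X=1, W=0, Y=1, Z=0) weight 1/32
  (X=1, W=1, Y=0, Z=1) weight 3/256
  (X=1, W=1, Y=1, Z=0) weight 3/256
Group by Z:
  weight(Z=0) = 137/768
  weight(Z=1) = 55/256
Total weight = 137/768 + 55/256 = 151/384
P(Z=0 | obs) = 137/768 / 151/384 = 137/302
P(Z=1 | obs) = 55/256 / 151/384 = 165/302

P(Z = 0 | obs) = 137/302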